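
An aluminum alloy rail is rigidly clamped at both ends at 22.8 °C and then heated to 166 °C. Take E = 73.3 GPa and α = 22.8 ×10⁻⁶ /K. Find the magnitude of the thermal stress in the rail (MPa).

239 MPa

ΔT = 143.2 K. Constrained thermal stress σ = E·α·ΔT = 73.30×10³ MPa × 22.8×10⁻⁶ × 143.2 = 239 MPa (compressive).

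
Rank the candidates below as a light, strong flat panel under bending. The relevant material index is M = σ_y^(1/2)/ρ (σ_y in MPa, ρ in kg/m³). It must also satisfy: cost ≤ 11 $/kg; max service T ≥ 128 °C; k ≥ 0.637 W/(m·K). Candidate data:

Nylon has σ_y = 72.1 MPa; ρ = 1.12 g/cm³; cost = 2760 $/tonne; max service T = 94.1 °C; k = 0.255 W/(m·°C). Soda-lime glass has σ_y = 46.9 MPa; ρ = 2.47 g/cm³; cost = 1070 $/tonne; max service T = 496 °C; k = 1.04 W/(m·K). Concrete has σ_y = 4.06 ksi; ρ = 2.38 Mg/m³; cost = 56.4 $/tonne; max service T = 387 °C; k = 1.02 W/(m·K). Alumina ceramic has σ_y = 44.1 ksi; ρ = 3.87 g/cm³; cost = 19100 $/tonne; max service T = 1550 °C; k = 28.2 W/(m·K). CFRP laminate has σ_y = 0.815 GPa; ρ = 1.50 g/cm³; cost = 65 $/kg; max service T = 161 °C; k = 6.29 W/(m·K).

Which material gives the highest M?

soda-lime glass

Screen on constraints: cost ≤ 11 $/kg; max service T ≥ 128 °C; k ≥ 0.637 W/(m·K). Survivors: soda-lime glass, concrete.
Convert each candidate to consistent units, then evaluate M:
  soda-lime glass: σ_y = 46.90 MPa, ρ = 2470 kg/m³
  concrete: σ_y = 27.99 MPa, ρ = 2380 kg/m³
  soda-lime glass: M = 2.77×10⁻³
  concrete: M = 2.22×10⁻³
Soda-lime glass has the largest M.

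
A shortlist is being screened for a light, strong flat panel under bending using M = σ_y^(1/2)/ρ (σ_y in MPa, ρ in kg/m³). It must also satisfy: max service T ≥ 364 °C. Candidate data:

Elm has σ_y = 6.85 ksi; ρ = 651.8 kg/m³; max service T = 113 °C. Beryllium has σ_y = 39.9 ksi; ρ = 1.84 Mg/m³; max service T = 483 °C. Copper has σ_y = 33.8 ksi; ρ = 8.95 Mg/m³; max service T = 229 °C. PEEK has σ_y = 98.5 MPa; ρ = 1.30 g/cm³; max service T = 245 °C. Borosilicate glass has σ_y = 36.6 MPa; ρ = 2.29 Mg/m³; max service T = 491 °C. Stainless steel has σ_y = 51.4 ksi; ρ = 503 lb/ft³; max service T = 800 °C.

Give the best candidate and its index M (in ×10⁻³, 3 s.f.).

beryllium, M = 9.01×10⁻³

Screen on constraints: max service T ≥ 364 °C. Survivors: beryllium, borosilicate glass, stainless steel.
In SI units:
  beryllium: σ_y = 275.1 MPa, ρ = 1840 kg/m³
  borosilicate glass: σ_y = 36.60 MPa, ρ = 2290 kg/m³
  stainless steel: σ_y = 354.4 MPa, ρ = 8057 kg/m³
  beryllium: M = 9.01×10⁻³
  borosilicate glass: M = 2.64×10⁻³
  stainless steel: M = 2.34×10⁻³
Highest index: beryllium.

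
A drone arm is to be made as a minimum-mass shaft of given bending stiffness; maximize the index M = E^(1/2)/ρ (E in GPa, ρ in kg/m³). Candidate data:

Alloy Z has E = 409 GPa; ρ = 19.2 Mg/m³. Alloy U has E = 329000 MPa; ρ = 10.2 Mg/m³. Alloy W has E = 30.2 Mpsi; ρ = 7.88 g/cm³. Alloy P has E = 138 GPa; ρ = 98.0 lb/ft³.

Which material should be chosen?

In SI units:
  alloy Z: E = 409.0 GPa, ρ = 19200 kg/m³
  alloy U: E = 329.0 GPa, ρ = 10200 kg/m³
  alloy W: E = 208.2 GPa, ρ = 7880 kg/m³
  alloy P: E = 138.0 GPa, ρ = 1570 kg/m³
  alloy P: M = 7.48×10⁻³
  alloy W: M = 1.83×10⁻³
  alloy U: M = 1.78×10⁻³
  alloy Z: M = 1.05×10⁻³
Alloy P has the largest M.

alloy P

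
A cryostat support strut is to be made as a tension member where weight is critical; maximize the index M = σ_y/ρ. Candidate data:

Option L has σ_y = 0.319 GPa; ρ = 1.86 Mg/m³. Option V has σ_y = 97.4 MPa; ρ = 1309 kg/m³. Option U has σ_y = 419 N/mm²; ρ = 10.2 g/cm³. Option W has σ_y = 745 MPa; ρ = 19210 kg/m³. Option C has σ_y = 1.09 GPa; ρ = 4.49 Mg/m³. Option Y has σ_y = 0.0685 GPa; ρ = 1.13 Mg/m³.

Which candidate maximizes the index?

Putting every candidate on a common basis:
  option L: σ_y = 319.0 MPa, ρ = 1860 kg/m³
  option V: σ_y = 97.40 MPa, ρ = 1309 kg/m³
  option U: σ_y = 419.0 MPa, ρ = 10200 kg/m³
  option W: σ_y = 745.0 MPa, ρ = 19210 kg/m³
  option C: σ_y = 1090 MPa, ρ = 4490 kg/m³
  option Y: σ_y = 68.50 MPa, ρ = 1130 kg/m³
  option C: M = 243 kN·m/kg
  option L: M = 172 kN·m/kg
  option V: M = 74.4 kN·m/kg
  option Y: M = 60.6 kN·m/kg
  option U: M = 41.1 kN·m/kg
  option W: M = 38.8 kN·m/kg
Highest index: option C.

option C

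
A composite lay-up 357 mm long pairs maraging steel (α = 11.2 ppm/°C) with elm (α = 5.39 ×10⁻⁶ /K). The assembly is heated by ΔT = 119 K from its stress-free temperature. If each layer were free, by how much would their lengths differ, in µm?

247 µm

Δα = |11.2 − 5.39|×10⁻⁶/K = 5.81×10⁻⁶/K.
ΔL_mismatch = Δα·L·ΔT = 5.81×10⁻⁶ × 357.0 mm × 119.0 K = 247 µm.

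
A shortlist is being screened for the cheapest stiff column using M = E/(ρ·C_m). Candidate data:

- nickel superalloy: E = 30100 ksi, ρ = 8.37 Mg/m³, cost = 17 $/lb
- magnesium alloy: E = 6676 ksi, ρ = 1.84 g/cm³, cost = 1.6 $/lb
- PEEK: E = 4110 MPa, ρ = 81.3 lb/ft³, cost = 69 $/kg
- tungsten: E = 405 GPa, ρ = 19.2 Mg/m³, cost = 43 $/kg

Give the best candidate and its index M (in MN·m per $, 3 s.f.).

magnesium alloy, M = 7.09 MN·m per $

Normalizing units and computing the index:
  nickel superalloy: E = 207.5 GPa, ρ = 8370 kg/m³, cost = 37.48 $/kg
  magnesium alloy: E = 46.03 GPa, ρ = 1840 kg/m³, cost = 3.527 $/kg
  PEEK: E = 4.110 GPa, ρ = 1302 kg/m³, cost = 69.00 $/kg
  tungsten: E = 405.0 GPa, ρ = 19200 kg/m³, cost = 43.00 $/kg
  magnesium alloy: M = 7.09 MN·m per $
  nickel superalloy: M = 0.662 MN·m per $
  tungsten: M = 0.491 MN·m per $
  PEEK: M = 0.0457 MN·m per $
Highest index: magnesium alloy.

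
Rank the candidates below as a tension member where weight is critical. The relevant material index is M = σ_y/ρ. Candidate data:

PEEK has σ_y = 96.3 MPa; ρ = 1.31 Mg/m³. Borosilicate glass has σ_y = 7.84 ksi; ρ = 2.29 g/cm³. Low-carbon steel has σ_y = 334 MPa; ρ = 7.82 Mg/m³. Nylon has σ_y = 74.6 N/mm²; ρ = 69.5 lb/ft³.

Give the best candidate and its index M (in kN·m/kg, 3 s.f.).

PEEK, M = 73.5 kN·m/kg

Normalizing units and computing the index:
  PEEK: σ_y = 96.30 MPa, ρ = 1310 kg/m³
  borosilicate glass: σ_y = 54.05 MPa, ρ = 2290 kg/m³
  low-carbon steel: σ_y = 334.0 MPa, ρ = 7820 kg/m³
  nylon: σ_y = 74.60 MPa, ρ = 1113 kg/m³
  PEEK: M = 73.5 kN·m/kg
  nylon: M = 67.0 kN·m/kg
  low-carbon steel: M = 42.7 kN·m/kg
  borosilicate glass: M = 23.6 kN·m/kg
Highest index: PEEK.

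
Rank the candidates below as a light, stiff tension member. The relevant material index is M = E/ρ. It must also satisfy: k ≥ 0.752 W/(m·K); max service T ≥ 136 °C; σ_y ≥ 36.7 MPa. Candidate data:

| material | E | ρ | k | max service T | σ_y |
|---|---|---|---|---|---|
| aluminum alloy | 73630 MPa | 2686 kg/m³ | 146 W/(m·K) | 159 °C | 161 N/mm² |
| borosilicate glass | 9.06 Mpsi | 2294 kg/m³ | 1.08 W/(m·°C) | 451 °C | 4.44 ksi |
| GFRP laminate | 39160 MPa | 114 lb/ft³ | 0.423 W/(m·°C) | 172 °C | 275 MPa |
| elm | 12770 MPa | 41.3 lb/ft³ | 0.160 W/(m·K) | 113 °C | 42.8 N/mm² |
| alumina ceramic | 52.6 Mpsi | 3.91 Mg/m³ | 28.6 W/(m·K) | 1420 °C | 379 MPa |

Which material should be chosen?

Screen on constraints: k ≥ 0.752 W/(m·K); max service T ≥ 136 °C; σ_y ≥ 36.7 MPa. Survivors: aluminum alloy, alumina ceramic.
Normalizing units and computing the index:
  aluminum alloy: E = 73.63 GPa, ρ = 2686 kg/m³
  alumina ceramic: E = 362.7 GPa, ρ = 3910 kg/m³
  alumina ceramic: M = 92.8 MN·m/kg
  aluminum alloy: M = 27.4 MN·m/kg
Alumina ceramic has the largest M.

alumina ceramic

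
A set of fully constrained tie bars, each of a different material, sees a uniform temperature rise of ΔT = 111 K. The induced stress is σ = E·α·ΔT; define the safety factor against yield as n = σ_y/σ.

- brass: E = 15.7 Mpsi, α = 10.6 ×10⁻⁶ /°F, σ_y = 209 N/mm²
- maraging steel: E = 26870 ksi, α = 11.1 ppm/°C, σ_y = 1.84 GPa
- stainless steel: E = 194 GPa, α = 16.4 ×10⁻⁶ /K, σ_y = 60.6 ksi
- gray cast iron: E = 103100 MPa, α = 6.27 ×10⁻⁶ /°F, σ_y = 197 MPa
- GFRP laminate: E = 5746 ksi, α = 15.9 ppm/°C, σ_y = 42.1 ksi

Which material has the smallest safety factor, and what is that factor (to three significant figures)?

In consistent units (E in GPa, α in ×10⁻⁶/K, σ_y in MPa):
  brass: E = 108.2, α = 19.1, σ_y = 209.0 → σ = 229 MPa, n = 0.912
  maraging steel: E = 185.3, α = 11.1, σ_y = 1840 → σ = 228 MPa, n = 8.06
  stainless steel: E = 194.0, α = 16.4, σ_y = 417.8 → σ = 353 MPa, n = 1.18
  gray cast iron: E = 103.1, α = 11.3, σ_y = 197.0 → σ = 129 MPa, n = 1.53
  GFRP laminate: E = 39.62, α = 15.9, σ_y = 290.3 → σ = 69.9 MPa, n = 4.15
Smallest n: brass with n = 0.912.

brass, n = 0.912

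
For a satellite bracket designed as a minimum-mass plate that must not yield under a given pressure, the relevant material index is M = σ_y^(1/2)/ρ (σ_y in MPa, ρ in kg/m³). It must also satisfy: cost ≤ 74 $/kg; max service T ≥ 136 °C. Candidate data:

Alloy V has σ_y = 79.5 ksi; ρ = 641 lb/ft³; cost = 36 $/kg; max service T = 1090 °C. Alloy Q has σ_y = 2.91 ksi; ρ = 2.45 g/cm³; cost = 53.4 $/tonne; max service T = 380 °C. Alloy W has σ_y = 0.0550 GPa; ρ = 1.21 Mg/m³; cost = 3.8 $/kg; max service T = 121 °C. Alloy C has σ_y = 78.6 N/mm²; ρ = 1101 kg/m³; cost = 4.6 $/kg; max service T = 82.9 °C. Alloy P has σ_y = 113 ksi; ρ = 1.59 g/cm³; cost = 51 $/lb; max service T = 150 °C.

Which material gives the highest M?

Screen on constraints: cost ≤ 74 $/kg; max service T ≥ 136 °C. Survivors: alloy V, alloy Q.
After converting to SI:
  alloy V: σ_y = 548.1 MPa, ρ = 10270 kg/m³
  alloy Q: σ_y = 20.06 MPa, ρ = 2450 kg/m³
  alloy V: M = 2.28×10⁻³
  alloy Q: M = 1.83×10⁻³
Highest index: alloy V.

alloy V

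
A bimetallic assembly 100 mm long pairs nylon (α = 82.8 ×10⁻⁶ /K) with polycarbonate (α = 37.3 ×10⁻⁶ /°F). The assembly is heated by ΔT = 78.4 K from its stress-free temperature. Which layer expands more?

polycarbonate: α = 37.3×10⁻⁶/°F × 9/5 = 67.1×10⁻⁶/K.
α(nylon) = 82.8×10⁻⁶/K vs α(polycarbonate) = 67.1×10⁻⁶/K.
Higher α expands more for the same ΔT: nylon.

nylon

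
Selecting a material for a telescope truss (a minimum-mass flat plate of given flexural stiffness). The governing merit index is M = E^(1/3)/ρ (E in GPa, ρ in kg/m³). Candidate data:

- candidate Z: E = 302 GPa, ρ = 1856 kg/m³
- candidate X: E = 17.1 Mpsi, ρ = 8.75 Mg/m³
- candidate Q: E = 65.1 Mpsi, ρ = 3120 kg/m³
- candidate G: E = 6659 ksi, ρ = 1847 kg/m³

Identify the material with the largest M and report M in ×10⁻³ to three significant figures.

candidate Z, M = 3.61×10⁻³

In SI units:
  candidate Z: E = 302.0 GPa, ρ = 1856 kg/m³
  candidate X: E = 117.9 GPa, ρ = 8750 kg/m³
  candidate Q: E = 448.8 GPa, ρ = 3120 kg/m³
  candidate G: E = 45.91 GPa, ρ = 1847 kg/m³
  candidate Z: M = 3.61×10⁻³
  candidate Q: M = 2.45×10⁻³
  candidate G: M = 1.94×10⁻³
  candidate X: M = 0.560×10⁻³
Highest index: candidate Z.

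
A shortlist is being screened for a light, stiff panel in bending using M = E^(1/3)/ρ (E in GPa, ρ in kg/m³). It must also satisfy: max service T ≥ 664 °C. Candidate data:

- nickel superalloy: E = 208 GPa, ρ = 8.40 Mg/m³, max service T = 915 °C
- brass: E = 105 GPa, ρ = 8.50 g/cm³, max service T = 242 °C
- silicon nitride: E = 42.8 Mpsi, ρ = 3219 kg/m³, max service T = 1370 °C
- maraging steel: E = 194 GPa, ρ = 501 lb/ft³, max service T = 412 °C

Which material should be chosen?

Screen on constraints: max service T ≥ 664 °C. Survivors: nickel superalloy, silicon nitride.
Putting every candidate on a common basis:
  nickel superalloy: E = 208.0 GPa, ρ = 8400 kg/m³
  silicon nitride: E = 295.1 GPa, ρ = 3219 kg/m³
  silicon nitride: M = 2.07×10⁻³
  nickel superalloy: M = 0.705×10⁻³
The maximum is for silicon nitride.

silicon nitride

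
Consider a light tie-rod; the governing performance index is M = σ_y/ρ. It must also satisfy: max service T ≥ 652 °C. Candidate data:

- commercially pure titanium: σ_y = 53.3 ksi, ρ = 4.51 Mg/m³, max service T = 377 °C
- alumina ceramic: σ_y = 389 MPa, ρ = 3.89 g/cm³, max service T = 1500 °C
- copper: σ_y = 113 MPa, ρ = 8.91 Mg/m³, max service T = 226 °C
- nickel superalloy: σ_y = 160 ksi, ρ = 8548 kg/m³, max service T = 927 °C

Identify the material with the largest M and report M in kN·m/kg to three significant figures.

Screen on constraints: max service T ≥ 652 °C. Survivors: alumina ceramic, nickel superalloy.
Convert each candidate to consistent units, then evaluate M:
  alumina ceramic: σ_y = 389.0 MPa, ρ = 3890 kg/m³
  nickel superalloy: σ_y = 1103 MPa, ρ = 8548 kg/m³
  nickel superalloy: M = 129 kN·m/kg
  alumina ceramic: M = 100 kN·m/kg
Nickel superalloy has the largest M.

nickel superalloy, M = 129 kN·m/kg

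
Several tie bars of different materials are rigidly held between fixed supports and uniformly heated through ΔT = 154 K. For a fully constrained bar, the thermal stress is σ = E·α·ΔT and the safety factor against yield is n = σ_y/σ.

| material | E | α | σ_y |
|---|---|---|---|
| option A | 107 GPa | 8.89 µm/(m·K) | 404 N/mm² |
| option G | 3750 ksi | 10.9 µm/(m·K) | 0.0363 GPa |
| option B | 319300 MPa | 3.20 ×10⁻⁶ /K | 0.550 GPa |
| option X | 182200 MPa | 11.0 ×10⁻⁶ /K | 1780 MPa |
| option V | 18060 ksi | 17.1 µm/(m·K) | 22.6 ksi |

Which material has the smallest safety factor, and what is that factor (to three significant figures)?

Converting E to GPa, α to ×10⁻⁶/K, σ_y to MPa, then σ and n for each:
  option A: E = 107.0, α = 8.89, σ_y = 404.0 → σ = 146 MPa, n = 2.76
  option G: E = 25.86, α = 10.9, σ_y = 36.30 → σ = 43.4 MPa, n = 0.836
  option B: E = 319.3, α = 3.20, σ_y = 550.0 → σ = 157 MPa, n = 3.50
  option X: E = 182.2, α = 11.0, σ_y = 1780 → σ = 309 MPa, n = 5.77
  option V: E = 124.5, α = 17.1, σ_y = 155.8 → σ = 328 MPa, n = 0.475
Option V has the lowest safety factor, n = 0.475.

option V, n = 0.475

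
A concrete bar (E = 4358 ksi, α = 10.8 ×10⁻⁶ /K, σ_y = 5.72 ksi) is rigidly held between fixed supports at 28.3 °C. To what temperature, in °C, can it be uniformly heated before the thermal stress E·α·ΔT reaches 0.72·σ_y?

E = 4358 ksi = 30.05 GPa.
σ_y = 5.72 ksi = 39.44 MPa.
E·α·ΔT = 28.40 MPa ⇒ ΔT = 28.40 / (30.05×10³ × 10.8×10⁻⁶) = 87.50 K.
T = 28.3 + 87.50 = 115.8 °C.

116 °C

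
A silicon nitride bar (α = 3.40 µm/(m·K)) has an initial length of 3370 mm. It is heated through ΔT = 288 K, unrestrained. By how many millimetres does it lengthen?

ΔL = α·L₀·ΔT = 3.40×10⁻⁶ × 3370 mm × 288.0 K = 3.30 mm.

3.30 mm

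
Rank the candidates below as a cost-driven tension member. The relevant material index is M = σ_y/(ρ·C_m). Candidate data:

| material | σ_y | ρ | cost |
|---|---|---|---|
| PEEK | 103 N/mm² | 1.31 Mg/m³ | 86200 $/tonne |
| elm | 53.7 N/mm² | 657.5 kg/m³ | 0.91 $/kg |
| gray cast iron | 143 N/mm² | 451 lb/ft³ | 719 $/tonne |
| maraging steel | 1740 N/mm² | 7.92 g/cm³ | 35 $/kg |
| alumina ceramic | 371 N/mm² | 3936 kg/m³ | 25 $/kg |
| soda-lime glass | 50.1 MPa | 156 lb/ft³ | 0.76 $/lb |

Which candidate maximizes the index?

elm

Normalizing units and computing the index:
  PEEK: σ_y = 103.0 MPa, ρ = 1310 kg/m³, cost = 86.20 $/kg
  elm: σ_y = 53.70 MPa, ρ = 657.5 kg/m³, cost = 0.9100 $/kg
  gray cast iron: σ_y = 143.0 MPa, ρ = 7224 kg/m³, cost = 0.7190 $/kg
  maraging steel: σ_y = 1740 MPa, ρ = 7920 kg/m³, cost = 35.00 $/kg
  alumina ceramic: σ_y = 371.0 MPa, ρ = 3936 kg/m³, cost = 25.00 $/kg
  soda-lime glass: σ_y = 50.10 MPa, ρ = 2499 kg/m³, cost = 1.675 $/kg
  elm: M = 89.8 kN·m per $
  gray cast iron: M = 27.5 kN·m per $
  soda-lime glass: M = 12.0 kN·m per $
  maraging steel: M = 6.28 kN·m per $
  alumina ceramic: M = 3.77 kN·m per $
  PEEK: M = 0.912 kN·m per $
Elm ranks first.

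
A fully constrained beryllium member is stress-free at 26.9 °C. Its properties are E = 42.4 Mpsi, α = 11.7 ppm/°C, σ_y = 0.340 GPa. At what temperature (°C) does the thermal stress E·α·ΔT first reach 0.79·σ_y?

E = 42.4 Mpsi = 292.3 GPa.
σ_y = 0.340 GPa = 340.0 MPa.
E·α·ΔT = 268.6 MPa ⇒ ΔT = 268.6 / (292.3×10³ × 11.7×10⁻⁶) = 78.53 K.
T = 26.9 + 78.53 = 105.4 °C.

105 °C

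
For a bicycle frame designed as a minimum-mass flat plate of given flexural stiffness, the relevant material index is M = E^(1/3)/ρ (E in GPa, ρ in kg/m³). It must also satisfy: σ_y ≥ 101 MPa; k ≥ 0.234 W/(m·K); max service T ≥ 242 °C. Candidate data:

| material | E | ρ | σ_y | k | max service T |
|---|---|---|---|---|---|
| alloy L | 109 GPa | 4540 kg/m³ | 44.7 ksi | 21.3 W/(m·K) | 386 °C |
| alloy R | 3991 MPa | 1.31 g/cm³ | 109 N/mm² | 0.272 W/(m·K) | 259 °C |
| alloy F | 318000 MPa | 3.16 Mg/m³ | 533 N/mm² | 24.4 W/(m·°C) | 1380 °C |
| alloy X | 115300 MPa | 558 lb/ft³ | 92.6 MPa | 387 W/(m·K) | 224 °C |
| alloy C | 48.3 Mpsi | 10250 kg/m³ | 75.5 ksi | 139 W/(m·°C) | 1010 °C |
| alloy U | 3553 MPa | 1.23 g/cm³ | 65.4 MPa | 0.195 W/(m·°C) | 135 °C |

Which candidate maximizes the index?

alloy F

Screen on constraints: σ_y ≥ 101 MPa; k ≥ 0.234 W/(m·K); max service T ≥ 242 °C. Survivors: alloy L, alloy R, alloy F, alloy C.
After converting to SI:
  alloy L: E = 109.0 GPa, ρ = 4540 kg/m³
  alloy R: E = 3.991 GPa, ρ = 1310 kg/m³
  alloy F: E = 318.0 GPa, ρ = 3160 kg/m³
  alloy C: E = 333.0 GPa, ρ = 10250 kg/m³
  alloy F: M = 2.16×10⁻³
  alloy R: M = 1.21×10⁻³
  alloy L: M = 1.05×10⁻³
  alloy C: M = 0.676×10⁻³
Alloy F ranks first.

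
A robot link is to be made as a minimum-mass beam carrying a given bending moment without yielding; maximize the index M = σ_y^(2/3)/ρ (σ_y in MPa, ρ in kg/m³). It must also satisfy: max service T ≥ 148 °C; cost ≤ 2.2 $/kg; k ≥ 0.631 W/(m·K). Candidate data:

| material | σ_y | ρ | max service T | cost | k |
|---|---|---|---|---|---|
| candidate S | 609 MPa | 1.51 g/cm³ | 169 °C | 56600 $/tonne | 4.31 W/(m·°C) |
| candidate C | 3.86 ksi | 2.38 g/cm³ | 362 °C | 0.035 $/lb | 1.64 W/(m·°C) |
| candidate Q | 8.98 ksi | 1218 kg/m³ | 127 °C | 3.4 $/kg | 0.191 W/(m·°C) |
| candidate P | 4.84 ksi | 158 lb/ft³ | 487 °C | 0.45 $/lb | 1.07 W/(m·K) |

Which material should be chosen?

candidate P

Screen on constraints: max service T ≥ 148 °C; cost ≤ 2.2 $/kg; k ≥ 0.631 W/(m·K). Survivors: candidate C, candidate P.
After converting to SI:
  candidate C: σ_y = 26.61 MPa, ρ = 2380 kg/m³
  candidate P: σ_y = 33.37 MPa, ρ = 2531 kg/m³
  candidate P: M = 4.10×10⁻³
  candidate C: M = 3.75×10⁻³
The maximum is for candidate P.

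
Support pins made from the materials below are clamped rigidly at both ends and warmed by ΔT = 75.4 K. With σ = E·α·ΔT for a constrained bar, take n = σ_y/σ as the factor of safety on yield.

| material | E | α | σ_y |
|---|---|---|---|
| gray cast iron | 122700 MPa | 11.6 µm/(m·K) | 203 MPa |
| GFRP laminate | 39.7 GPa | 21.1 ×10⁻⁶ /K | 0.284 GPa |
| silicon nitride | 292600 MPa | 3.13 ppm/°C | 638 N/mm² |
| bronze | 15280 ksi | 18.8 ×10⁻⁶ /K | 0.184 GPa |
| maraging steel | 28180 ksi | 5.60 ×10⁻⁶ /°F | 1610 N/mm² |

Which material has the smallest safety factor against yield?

bronze

Converting E to GPa, α to ×10⁻⁶/K, σ_y to MPa, then σ and n for each:
  gray cast iron: E = 122.7, α = 11.6, σ_y = 203.0 → σ = 107 MPa, n = 1.89
  GFRP laminate: E = 39.70, α = 21.1, σ_y = 284.0 → σ = 63.2 MPa, n = 4.50
  silicon nitride: E = 292.6, α = 3.13, σ_y = 638.0 → σ = 69.1 MPa, n = 9.24
  bronze: E = 105.4, α = 18.8, σ_y = 184.0 → σ = 149 MPa, n = 1.23
  maraging steel: E = 194.3, α = 10.1, σ_y = 1610 → σ = 148 MPa, n = 10.9
Smallest n: bronze with n = 1.23.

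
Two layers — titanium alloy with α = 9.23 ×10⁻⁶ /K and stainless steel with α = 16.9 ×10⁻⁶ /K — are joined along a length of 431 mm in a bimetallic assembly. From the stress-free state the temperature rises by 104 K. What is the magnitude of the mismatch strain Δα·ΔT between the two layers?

7.98×10⁻⁴

Δα = |9.23 − 16.9|×10⁻⁶/K = 7.67×10⁻⁶/K.
Mismatch strain = Δα·ΔT = 7.67×10⁻⁶ × 104.0 = 7.98×10⁻⁴.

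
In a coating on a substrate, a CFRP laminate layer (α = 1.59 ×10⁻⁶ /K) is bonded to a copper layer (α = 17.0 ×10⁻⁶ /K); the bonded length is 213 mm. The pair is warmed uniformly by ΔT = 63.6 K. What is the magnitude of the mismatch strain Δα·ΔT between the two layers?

Δα = |1.59 − 17.0|×10⁻⁶/K = 15.4×10⁻⁶/K.
Mismatch strain = Δα·ΔT = 15.4×10⁻⁶ × 63.6 = 9.80×10⁻⁴.

9.80×10⁻⁴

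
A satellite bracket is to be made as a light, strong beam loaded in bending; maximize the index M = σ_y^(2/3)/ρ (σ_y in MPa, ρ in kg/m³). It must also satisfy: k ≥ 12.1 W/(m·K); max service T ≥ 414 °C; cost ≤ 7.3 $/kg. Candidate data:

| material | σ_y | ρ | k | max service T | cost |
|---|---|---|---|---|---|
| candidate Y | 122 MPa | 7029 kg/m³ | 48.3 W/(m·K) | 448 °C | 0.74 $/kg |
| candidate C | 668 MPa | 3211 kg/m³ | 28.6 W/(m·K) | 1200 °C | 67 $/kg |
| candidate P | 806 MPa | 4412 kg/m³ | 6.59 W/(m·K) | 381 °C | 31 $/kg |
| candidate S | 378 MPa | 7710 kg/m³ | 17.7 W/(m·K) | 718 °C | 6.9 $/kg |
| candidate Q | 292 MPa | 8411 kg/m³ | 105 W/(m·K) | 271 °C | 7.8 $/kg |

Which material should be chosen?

candidate S

Screen on constraints: k ≥ 12.1 W/(m·K); max service T ≥ 414 °C; cost ≤ 7.3 $/kg. Survivors: candidate Y, candidate S.
Computing M directly (units already consistent):
  candidate S: M = 6.78×10⁻³
  candidate Y: M = 3.50×10⁻³
Highest index: candidate S.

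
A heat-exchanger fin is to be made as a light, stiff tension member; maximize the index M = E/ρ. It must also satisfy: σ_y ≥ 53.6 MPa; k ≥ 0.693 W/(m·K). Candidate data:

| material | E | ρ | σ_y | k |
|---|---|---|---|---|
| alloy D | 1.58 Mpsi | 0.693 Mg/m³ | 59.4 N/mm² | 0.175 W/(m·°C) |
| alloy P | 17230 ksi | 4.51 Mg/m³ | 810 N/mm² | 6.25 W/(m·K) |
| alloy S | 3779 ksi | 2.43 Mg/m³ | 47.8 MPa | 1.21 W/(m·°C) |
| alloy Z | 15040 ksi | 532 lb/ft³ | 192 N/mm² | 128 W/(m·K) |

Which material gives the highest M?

alloy P

Screen on constraints: σ_y ≥ 53.6 MPa; k ≥ 0.693 W/(m·K). Survivors: alloy P, alloy Z.
Convert each candidate to consistent units, then evaluate M:
  alloy P: E = 118.8 GPa, ρ = 4510 kg/m³
  alloy Z: E = 103.7 GPa, ρ = 8522 kg/m³
  alloy P: M = 26.3 MN·m/kg
  alloy Z: M = 12.2 MN·m/kg
Highest index: alloy P.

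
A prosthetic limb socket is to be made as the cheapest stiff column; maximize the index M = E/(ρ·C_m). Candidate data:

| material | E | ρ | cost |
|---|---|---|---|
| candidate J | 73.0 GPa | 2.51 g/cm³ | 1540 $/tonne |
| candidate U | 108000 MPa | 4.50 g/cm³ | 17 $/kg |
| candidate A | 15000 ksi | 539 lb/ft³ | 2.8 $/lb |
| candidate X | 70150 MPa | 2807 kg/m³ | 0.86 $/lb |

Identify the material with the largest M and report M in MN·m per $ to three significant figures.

candidate J, M = 18.9 MN·m per $

Convert each candidate to consistent units, then evaluate M:
  candidate J: E = 73.00 GPa, ρ = 2510 kg/m³, cost = 1.540 $/kg
  candidate U: E = 108.0 GPa, ρ = 4500 kg/m³, cost = 17.00 $/kg
  candidate A: E = 103.4 GPa, ρ = 8634 kg/m³, cost = 6.173 $/kg
  candidate X: E = 70.15 GPa, ρ = 2807 kg/m³, cost = 1.896 $/kg
  candidate J: M = 18.9 MN·m per $
  candidate X: M = 13.2 MN·m per $
  candidate A: M = 1.94 MN·m per $
  candidate U: M = 1.41 MN·m per $
Candidate J has the largest M.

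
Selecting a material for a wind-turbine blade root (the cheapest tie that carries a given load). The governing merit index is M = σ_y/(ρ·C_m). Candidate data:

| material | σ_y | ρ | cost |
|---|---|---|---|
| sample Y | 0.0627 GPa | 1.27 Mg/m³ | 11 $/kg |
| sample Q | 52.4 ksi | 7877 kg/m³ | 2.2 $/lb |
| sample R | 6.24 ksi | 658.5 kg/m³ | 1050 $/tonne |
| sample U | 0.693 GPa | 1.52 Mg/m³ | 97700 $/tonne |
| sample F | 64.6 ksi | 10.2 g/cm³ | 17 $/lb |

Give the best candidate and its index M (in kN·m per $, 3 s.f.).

After converting to SI:
  sample Y: σ_y = 62.70 MPa, ρ = 1270 kg/m³, cost = 11.00 $/kg
  sample Q: σ_y = 361.3 MPa, ρ = 7877 kg/m³, cost = 4.850 $/kg
  sample R: σ_y = 43.02 MPa, ρ = 658.5 kg/m³, cost = 1.050 $/kg
  sample U: σ_y = 693.0 MPa, ρ = 1520 kg/m³, cost = 97.70 $/kg
  sample F: σ_y = 445.4 MPa, ρ = 10200 kg/m³, cost = 37.48 $/kg
  sample R: M = 62.2 kN·m per $
  sample Q: M = 9.46 kN·m per $
  sample U: M = 4.67 kN·m per $
  sample Y: M = 4.49 kN·m per $
  sample F: M = 1.17 kN·m per $
Highest index: sample R.

sample R, M = 62.2 kN·m per $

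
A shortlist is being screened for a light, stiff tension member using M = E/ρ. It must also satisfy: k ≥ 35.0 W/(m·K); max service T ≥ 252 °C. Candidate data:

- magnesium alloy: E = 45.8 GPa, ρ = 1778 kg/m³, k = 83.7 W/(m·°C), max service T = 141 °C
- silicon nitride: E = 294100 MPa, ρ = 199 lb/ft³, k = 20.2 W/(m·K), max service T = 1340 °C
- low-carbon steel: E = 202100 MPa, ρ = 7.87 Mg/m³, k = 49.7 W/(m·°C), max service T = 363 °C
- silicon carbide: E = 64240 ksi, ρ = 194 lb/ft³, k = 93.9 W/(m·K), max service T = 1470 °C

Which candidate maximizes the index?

Screen on constraints: k ≥ 35.0 W/(m·K); max service T ≥ 252 °C. Survivors: low-carbon steel, silicon carbide.
Putting every candidate on a common basis:
  low-carbon steel: E = 202.1 GPa, ρ = 7870 kg/m³
  silicon carbide: E = 442.9 GPa, ρ = 3108 kg/m³
  silicon carbide: M = 143 MN·m/kg
  low-carbon steel: M = 25.7 MN·m/kg
Highest index: silicon carbide.

silicon carbide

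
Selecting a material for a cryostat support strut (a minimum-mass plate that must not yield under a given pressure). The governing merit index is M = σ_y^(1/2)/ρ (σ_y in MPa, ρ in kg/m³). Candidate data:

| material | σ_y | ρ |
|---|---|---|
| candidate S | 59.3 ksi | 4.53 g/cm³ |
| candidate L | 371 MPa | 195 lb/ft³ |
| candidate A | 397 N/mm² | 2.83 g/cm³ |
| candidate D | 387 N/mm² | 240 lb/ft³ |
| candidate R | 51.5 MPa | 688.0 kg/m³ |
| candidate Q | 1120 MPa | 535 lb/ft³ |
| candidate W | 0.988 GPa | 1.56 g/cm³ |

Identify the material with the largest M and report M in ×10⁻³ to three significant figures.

After converting to SI:
  candidate S: σ_y = 408.9 MPa, ρ = 4530 kg/m³
  candidate L: σ_y = 371.0 MPa, ρ = 3124 kg/m³
  candidate A: σ_y = 397.0 MPa, ρ = 2830 kg/m³
  candidate D: σ_y = 387.0 MPa, ρ = 3844 kg/m³
  candidate R: σ_y = 51.50 MPa, ρ = 688.0 kg/m³
  candidate Q: σ_y = 1120 MPa, ρ = 8570 kg/m³
  candidate W: σ_y = 988.0 MPa, ρ = 1560 kg/m³
  candidate W: M = 20.1×10⁻³
  candidate R: M = 10.4×10⁻³
  candidate A: M = 7.04×10⁻³
  candidate L: M = 6.17×10⁻³
  candidate D: M = 5.12×10⁻³
  candidate S: M = 4.46×10⁻³
  candidate Q: M = 3.91×10⁻³
Candidate W has the largest M.

candidate W, M = 20.1×10⁻³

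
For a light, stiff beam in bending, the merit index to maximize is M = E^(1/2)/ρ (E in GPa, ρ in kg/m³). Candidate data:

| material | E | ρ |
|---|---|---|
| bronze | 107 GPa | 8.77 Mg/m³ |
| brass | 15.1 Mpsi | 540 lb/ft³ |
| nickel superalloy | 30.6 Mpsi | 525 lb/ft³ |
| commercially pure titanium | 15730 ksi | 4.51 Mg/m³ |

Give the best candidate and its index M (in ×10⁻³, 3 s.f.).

Convert each candidate to consistent units, then evaluate M:
  bronze: E = 107.0 GPa, ρ = 8770 kg/m³
  brass: E = 104.1 GPa, ρ = 8650 kg/m³
  nickel superalloy: E = 211.0 GPa, ρ = 8410 kg/m³
  commercially pure titanium: E = 108.5 GPa, ρ = 4510 kg/m³
  commercially pure titanium: M = 2.31×10⁻³
  nickel superalloy: M = 1.73×10⁻³
  brass: M = 1.18×10⁻³
  bronze: M = 1.18×10⁻³
The maximum is for commercially pure titanium.

commercially pure titanium, M = 2.31×10⁻³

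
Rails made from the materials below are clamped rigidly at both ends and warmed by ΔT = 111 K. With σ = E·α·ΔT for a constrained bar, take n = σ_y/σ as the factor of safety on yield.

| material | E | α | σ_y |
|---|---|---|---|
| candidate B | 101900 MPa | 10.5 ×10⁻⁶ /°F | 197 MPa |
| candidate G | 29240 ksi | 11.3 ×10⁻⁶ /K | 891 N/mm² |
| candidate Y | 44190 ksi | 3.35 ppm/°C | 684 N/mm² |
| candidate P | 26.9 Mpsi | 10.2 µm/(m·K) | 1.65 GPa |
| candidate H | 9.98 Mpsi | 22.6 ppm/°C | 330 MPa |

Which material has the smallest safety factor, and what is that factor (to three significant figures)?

candidate B, n = 0.922

Converting E to GPa, α to ×10⁻⁶/K, σ_y to MPa, then σ and n for each:
  candidate B: E = 101.9, α = 18.9, σ_y = 197.0 → σ = 214 MPa, n = 0.922
  candidate G: E = 201.6, α = 11.3, σ_y = 891.0 → σ = 253 MPa, n = 3.52
  candidate Y: E = 304.7, α = 3.35, σ_y = 684.0 → σ = 113 MPa, n = 6.04
  candidate P: E = 185.5, α = 10.2, σ_y = 1650 → σ = 210 MPa, n = 7.86
  candidate H: E = 68.81, α = 22.6, σ_y = 330.0 → σ = 173 MPa, n = 1.91
The minimum is candidate B at n = 0.922.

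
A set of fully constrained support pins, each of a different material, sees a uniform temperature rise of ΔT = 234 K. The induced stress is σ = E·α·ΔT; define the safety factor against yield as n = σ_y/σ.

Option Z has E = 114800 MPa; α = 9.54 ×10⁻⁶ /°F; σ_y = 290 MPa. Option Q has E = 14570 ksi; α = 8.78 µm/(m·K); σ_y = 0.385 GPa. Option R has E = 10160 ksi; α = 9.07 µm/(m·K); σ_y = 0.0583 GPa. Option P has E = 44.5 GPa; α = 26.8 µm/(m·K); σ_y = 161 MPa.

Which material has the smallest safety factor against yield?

option R

In consistent units (E in GPa, α in ×10⁻⁶/K, σ_y in MPa):
  option Z: E = 114.8, α = 17.2, σ_y = 290.0 → σ = 461 MPa, n = 0.629
  option Q: E = 100.5, α = 8.78, σ_y = 385.0 → σ = 206 MPa, n = 1.87
  option R: E = 70.05, α = 9.07, σ_y = 58.30 → σ = 149 MPa, n = 0.392
  option P: E = 44.50, α = 26.8, σ_y = 161.0 → σ = 279 MPa, n = 0.577
Option R has the lowest safety factor, n = 0.392.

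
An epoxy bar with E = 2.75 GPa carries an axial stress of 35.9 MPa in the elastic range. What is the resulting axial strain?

0.0131

ε = σ/E = 35.9 / 2750 = 0.0131.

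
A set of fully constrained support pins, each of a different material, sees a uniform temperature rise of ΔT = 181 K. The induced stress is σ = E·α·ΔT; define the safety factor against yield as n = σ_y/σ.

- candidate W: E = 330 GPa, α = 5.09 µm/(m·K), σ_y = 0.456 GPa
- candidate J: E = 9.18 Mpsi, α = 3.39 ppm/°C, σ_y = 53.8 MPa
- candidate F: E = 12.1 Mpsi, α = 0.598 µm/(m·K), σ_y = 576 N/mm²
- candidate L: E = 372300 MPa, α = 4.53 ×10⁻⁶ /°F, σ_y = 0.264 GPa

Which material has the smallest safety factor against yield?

candidate L

In consistent units (E in GPa, α in ×10⁻⁶/K, σ_y in MPa):
  candidate W: E = 330.0, α = 5.09, σ_y = 456.0 → σ = 304 MPa, n = 1.50
  candidate J: E = 63.29, α = 3.39, σ_y = 53.80 → σ = 38.8 MPa, n = 1.39
  candidate F: E = 83.43, α = 0.598, σ_y = 576.0 → σ = 9.03 MPa, n = 63.8
  candidate L: E = 372.3, α = 8.15, σ_y = 264.0 → σ = 549 MPa, n = 0.480
Smallest n: candidate L with n = 0.480.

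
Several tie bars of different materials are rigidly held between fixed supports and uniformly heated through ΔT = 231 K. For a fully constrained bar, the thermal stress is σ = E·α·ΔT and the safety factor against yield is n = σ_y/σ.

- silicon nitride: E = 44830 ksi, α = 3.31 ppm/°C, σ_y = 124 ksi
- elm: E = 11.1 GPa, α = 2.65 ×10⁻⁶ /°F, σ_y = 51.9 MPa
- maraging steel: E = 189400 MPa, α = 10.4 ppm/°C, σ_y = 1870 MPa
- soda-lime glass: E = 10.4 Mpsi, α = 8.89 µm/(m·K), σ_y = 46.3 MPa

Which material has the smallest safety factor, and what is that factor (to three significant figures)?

Converting E to GPa, α to ×10⁻⁶/K, σ_y to MPa, then σ and n for each:
  silicon nitride: E = 309.1, α = 3.31, σ_y = 855.0 → σ = 236 MPa, n = 3.62
  elm: E = 11.10, α = 4.77, σ_y = 51.90 → σ = 12.2 MPa, n = 4.24
  maraging steel: E = 189.4, α = 10.4, σ_y = 1870 → σ = 455 MPa, n = 4.11
  soda-lime glass: E = 71.71, α = 8.89, σ_y = 46.30 → σ = 147 MPa, n = 0.314
Soda-lime glass has the lowest safety factor, n = 0.314.

soda-lime glass, n = 0.314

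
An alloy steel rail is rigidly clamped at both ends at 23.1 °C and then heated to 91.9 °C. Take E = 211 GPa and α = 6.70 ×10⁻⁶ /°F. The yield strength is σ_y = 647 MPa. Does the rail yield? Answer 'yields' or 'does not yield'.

α = 6.70×10⁻⁶/°F × 9/5 = 12.1×10⁻⁶/K.
ΔT = 68.80 K. Constrained thermal stress σ = E·α·ΔT = 211.0×10³ MPa × 12.1×10⁻⁶ × 68.80 = 175 MPa (compressive).
Compare to σ_y = 647 MPa: σ < σ_y, so it does not yield.

does not yield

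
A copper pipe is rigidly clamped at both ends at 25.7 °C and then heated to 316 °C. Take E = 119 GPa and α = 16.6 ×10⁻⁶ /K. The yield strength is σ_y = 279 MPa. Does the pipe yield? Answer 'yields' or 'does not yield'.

yields

ΔT = 290.3 K. Constrained thermal stress σ = E·α·ΔT = 119.0×10³ MPa × 16.6×10⁻⁶ × 290.3 = 573 MPa (compressive).
Compare to σ_y = 279 MPa: σ ≥ σ_y, so it yields.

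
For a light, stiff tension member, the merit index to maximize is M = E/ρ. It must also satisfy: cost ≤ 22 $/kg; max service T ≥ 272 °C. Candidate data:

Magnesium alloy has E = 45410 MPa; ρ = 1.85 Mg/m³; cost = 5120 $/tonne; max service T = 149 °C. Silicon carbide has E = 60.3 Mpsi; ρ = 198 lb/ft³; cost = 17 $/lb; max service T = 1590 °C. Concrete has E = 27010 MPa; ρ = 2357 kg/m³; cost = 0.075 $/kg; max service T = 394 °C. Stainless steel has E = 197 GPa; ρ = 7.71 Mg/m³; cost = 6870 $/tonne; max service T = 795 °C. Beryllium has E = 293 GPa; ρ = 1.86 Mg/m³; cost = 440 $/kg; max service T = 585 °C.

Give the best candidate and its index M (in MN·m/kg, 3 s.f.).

stainless steel, M = 25.6 MN·m/kg

Screen on constraints: cost ≤ 22 $/kg; max service T ≥ 272 °C. Survivors: concrete, stainless steel.
Putting every candidate on a common basis:
  concrete: E = 27.01 GPa, ρ = 2357 kg/m³
  stainless steel: E = 197.0 GPa, ρ = 7710 kg/m³
  stainless steel: M = 25.6 MN·m/kg
  concrete: M = 11.5 MN·m/kg
Stainless steel has the largest M.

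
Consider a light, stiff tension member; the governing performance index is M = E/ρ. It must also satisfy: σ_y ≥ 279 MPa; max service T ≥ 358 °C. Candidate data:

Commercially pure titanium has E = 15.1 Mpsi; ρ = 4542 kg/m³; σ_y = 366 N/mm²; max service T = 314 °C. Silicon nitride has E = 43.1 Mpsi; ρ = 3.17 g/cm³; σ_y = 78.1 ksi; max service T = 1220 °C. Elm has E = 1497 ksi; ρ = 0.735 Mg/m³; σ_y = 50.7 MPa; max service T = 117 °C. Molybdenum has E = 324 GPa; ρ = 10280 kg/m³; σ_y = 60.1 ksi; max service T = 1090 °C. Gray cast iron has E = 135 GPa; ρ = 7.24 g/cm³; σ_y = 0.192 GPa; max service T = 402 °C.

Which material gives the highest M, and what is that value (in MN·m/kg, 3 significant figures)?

silicon nitride, M = 93.7 MN·m/kg

Screen on constraints: σ_y ≥ 279 MPa; max service T ≥ 358 °C. Survivors: silicon nitride, molybdenum.
Normalizing units and computing the index:
  silicon nitride: E = 297.2 GPa, ρ = 3170 kg/m³
  molybdenum: E = 324.0 GPa, ρ = 10280 kg/m³
  silicon nitride: M = 93.7 MN·m/kg
  molybdenum: M = 31.5 MN·m/kg
Silicon nitride has the largest M.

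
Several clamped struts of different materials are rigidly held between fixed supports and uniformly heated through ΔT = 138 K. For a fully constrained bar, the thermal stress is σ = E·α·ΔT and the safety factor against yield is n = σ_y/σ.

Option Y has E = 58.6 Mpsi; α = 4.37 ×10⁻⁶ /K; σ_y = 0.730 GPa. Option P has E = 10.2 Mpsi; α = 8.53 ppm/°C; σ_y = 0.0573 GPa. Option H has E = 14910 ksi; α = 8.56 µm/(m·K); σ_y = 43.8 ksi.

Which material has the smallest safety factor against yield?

option P

In consistent units (E in GPa, α in ×10⁻⁶/K, σ_y in MPa):
  option Y: E = 404.0, α = 4.37, σ_y = 730.0 → σ = 244 MPa, n = 3.00
  option P: E = 70.33, α = 8.53, σ_y = 57.30 → σ = 82.8 MPa, n = 0.692
  option H: E = 102.8, α = 8.56, σ_y = 302.0 → σ = 121 MPa, n = 2.49
The minimum is option P at n = 0.692.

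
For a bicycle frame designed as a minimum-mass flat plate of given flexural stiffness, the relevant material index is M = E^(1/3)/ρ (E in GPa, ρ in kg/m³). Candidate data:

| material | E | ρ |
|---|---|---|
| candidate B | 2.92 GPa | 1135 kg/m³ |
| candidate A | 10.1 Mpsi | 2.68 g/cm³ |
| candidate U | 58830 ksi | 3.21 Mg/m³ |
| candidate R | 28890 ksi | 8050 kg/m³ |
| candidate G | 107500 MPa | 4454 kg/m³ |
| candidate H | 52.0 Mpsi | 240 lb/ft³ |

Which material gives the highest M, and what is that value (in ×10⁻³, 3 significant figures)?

candidate U, M = 2.31×10⁻³

In SI units:
  candidate B: E = 2.920 GPa, ρ = 1135 kg/m³
  candidate A: E = 69.64 GPa, ρ = 2680 kg/m³
  candidate U: E = 405.6 GPa, ρ = 3210 kg/m³
  candidate R: E = 199.2 GPa, ρ = 8050 kg/m³
  candidate G: E = 107.5 GPa, ρ = 4454 kg/m³
  candidate H: E = 358.5 GPa, ρ = 3844 kg/m³
  candidate U: M = 2.31×10⁻³
  candidate H: M = 1.85×10⁻³
  candidate A: M = 1.54×10⁻³
  candidate B: M = 1.26×10⁻³
  candidate G: M = 1.07×10⁻³
  candidate R: M = 0.725×10⁻³
Candidate U ranks first.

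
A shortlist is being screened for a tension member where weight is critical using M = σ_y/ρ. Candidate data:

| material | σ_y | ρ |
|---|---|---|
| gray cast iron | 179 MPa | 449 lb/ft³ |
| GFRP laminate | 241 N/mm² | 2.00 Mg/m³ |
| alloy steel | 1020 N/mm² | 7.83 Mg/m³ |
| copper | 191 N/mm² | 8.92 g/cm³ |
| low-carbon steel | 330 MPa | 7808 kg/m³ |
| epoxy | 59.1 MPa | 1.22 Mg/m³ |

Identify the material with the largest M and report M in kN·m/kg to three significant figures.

alloy steel, M = 130 kN·m/kg

Putting every candidate on a common basis:
  gray cast iron: σ_y = 179.0 MPa, ρ = 7192 kg/m³
  GFRP laminate: σ_y = 241.0 MPa, ρ = 2000 kg/m³
  alloy steel: σ_y = 1020 MPa, ρ = 7830 kg/m³
  copper: σ_y = 191.0 MPa, ρ = 8920 kg/m³
  low-carbon steel: σ_y = 330.0 MPa, ρ = 7808 kg/m³
  epoxy: σ_y = 59.10 MPa, ρ = 1220 kg/m³
  alloy steel: M = 130 kN·m/kg
  GFRP laminate: M = 120 kN·m/kg
  epoxy: M = 48.4 kN·m/kg
  low-carbon steel: M = 42.3 kN·m/kg
  gray cast iron: M = 24.9 kN·m/kg
  copper: M = 21.4 kN·m/kg
Highest index: alloy steel.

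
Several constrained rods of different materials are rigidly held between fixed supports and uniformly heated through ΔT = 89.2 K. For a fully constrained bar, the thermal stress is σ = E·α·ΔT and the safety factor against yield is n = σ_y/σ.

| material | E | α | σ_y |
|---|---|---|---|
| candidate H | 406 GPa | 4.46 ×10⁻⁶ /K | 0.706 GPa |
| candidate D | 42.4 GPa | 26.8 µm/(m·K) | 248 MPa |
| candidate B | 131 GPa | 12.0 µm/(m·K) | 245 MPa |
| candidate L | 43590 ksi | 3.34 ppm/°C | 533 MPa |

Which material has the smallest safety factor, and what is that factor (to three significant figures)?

candidate B, n = 1.75

Per material, after unit conversion:
  candidate H: E = 406.0, α = 4.46, σ_y = 706.0 → σ = 162 MPa, n = 4.37
  candidate D: E = 42.40, α = 26.8, σ_y = 248.0 → σ = 101 MPa, n = 2.45
  candidate B: E = 131.0, α = 12.0, σ_y = 245.0 → σ = 140 MPa, n = 1.75
  candidate L: E = 300.5, α = 3.34, σ_y = 533.0 → σ = 89.5 MPa, n = 5.95
Smallest n: candidate B with n = 1.75.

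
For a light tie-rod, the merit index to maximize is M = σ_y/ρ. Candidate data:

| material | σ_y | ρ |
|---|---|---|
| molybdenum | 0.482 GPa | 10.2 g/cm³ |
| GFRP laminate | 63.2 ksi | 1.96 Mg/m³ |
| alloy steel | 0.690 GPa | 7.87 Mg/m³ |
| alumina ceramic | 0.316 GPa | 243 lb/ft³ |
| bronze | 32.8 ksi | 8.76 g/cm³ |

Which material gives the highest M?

GFRP laminate

Putting every candidate on a common basis:
  molybdenum: σ_y = 482.0 MPa, ρ = 10200 kg/m³
  GFRP laminate: σ_y = 435.7 MPa, ρ = 1960 kg/m³
  alloy steel: σ_y = 690.0 MPa, ρ = 7870 kg/m³
  alumina ceramic: σ_y = 316.0 MPa, ρ = 3892 kg/m³
  bronze: σ_y = 226.1 MPa, ρ = 8760 kg/m³
  GFRP laminate: M = 222 kN·m/kg
  alloy steel: M = 87.7 kN·m/kg
  alumina ceramic: M = 81.2 kN·m/kg
  molybdenum: M = 47.3 kN·m/kg
  bronze: M = 25.8 kN·m/kg
Highest index: GFRP laminate.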